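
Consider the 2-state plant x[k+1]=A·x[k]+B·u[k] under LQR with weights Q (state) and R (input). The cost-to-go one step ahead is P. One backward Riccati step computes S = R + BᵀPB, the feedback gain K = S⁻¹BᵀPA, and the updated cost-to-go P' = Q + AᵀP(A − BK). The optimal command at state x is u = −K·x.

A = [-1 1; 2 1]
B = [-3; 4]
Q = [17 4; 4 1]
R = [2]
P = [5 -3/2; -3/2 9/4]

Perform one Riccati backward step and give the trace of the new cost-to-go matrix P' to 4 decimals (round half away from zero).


22.4160

BᵀP = [-21.0000 13.5000]
S = R + BᵀPB = [2] + [117.0000] = [119.0000]
BᵀPA = [48.0000 -7.5000]
K = S⁻¹·BᵀPA = [0.4034 -0.0630]
A−BK = [0.2101 0.8109; 0.3866 1.2521]
AᵀP(A−BK) = [0.6387 1.0252; 1.0252 3.7773]
P' = Q + AᵀP(A−BK) = [17.6387 5.0252; 5.0252 4.7773]
tr(P') = 22.4160


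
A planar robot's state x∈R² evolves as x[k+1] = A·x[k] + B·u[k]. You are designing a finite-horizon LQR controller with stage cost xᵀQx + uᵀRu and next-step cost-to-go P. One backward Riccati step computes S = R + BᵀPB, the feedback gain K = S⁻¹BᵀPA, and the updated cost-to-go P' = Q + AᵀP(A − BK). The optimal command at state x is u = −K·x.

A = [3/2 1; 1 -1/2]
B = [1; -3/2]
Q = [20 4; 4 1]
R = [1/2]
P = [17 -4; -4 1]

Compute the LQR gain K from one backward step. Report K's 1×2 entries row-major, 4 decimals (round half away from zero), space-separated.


BᵀP = [23.0000 -5.5000]
S = R + BᵀPB = [1/2] + [31.2500] = [31.7500]
BᵀPA = [29.0000 25.7500]
K = S⁻¹·BᵀPA = [0.9134 0.8110]
A−BK = [0.5866 0.1890; 2.3701 0.7165]
AᵀP(A−BK) = [0.7618 0.4803; 0.4803 0.3661]
P' = Q + AᵀP(A−BK) = [20.7618 4.4803; 4.4803 1.3661]
tr(P') = 22.1280

0.9134 0.8110


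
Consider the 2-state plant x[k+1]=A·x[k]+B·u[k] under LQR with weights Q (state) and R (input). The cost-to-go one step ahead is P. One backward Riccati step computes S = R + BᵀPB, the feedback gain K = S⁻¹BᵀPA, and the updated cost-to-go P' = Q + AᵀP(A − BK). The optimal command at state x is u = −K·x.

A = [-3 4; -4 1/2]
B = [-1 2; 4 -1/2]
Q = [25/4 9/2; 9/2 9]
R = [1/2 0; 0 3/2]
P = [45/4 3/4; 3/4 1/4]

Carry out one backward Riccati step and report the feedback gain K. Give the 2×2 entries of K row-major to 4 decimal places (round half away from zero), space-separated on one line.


-0.7651 0.0081 -1.8773 1.9822

BᵀP = [-8.2500 0.2500; 22.1250 1.3750]
S = R + BᵀPB = [1/2 0; 0 3/2] + [9.2500 -16.6250; -16.6250 43.5625] = [9.7500 -16.6250; -16.6250 45.0625]
BᵀPA = [23.7500 -32.8750; -71.8750 89.1875]
K = S⁻¹·BᵀPA = [-0.7651 0.0081; -1.8773 1.9822]
A−BK = [-0.0105 0.0437; -1.8782 1.4589]
AᵀP(A−BK) = [6.4919 -6.3480; -6.3480 6.5428]
P' = Q + AᵀP(A−BK) = [12.7419 -1.8480; -1.8480 15.5428]
tr(P') = 28.2846


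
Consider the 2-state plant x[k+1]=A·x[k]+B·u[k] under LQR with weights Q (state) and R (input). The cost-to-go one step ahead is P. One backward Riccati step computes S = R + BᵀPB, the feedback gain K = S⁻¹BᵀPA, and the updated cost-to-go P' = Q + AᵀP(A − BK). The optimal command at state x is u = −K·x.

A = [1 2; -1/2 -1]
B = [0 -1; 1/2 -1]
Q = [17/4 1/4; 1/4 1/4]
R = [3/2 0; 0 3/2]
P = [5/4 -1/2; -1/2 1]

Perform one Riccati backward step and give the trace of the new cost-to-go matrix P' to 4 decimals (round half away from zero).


BᵀP = [-0.2500 0.5000; -0.7500 -0.5000]
S = R + BᵀPB = [3/2 0; 0 3/2] + [0.2500 -0.2500; -0.2500 1.2500] = [1.7500 -0.2500; -0.2500 2.7500]
BᵀPA = [-0.5000 -1.0000; -0.5000 -1.0000]
K = S⁻¹·BᵀPA = [-0.3158 -0.6316; -0.2105 -0.4211]
A−BK = [0.7895 1.5789; -0.5526 -1.1053]
AᵀP(A−BK) = [1.7368 3.4737; 3.4737 6.9474]
P' = Q + AᵀP(A−BK) = [5.9868 3.7237; 3.7237 7.1974]
tr(P') = 13.1842

13.1842


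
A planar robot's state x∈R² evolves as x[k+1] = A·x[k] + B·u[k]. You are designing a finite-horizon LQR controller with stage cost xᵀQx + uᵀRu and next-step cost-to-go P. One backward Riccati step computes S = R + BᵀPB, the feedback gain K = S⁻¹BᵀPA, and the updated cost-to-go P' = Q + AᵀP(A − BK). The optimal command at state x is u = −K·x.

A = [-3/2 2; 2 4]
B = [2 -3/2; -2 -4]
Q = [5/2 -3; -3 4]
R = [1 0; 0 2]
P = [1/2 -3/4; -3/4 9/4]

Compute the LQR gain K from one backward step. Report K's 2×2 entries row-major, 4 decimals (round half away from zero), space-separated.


-0.6596 -0.1939 -0.1915 -0.7660

BᵀP = [2.5000 -6.0000; 2.2500 -7.8750]
S = R + BᵀPB = [1 0; 0 2] + [17.0000 20.2500; 20.2500 28.1250] = [18.0000 20.2500; 20.2500 30.1250]
BᵀPA = [-15.7500 -19.0000; -19.1250 -27.0000]
K = S⁻¹·BᵀPA = [-0.6596 -0.1939; -0.1915 -0.7660]
A−BK = [-0.4681 1.2388; -0.0851 0.5485]
AᵀP(A−BK) = [0.5745 0.2979; 0.2979 1.6359]
P' = Q + AᵀP(A−BK) = [3.0745 -2.7021; -2.7021 5.6359]
tr(P') = 8.7104


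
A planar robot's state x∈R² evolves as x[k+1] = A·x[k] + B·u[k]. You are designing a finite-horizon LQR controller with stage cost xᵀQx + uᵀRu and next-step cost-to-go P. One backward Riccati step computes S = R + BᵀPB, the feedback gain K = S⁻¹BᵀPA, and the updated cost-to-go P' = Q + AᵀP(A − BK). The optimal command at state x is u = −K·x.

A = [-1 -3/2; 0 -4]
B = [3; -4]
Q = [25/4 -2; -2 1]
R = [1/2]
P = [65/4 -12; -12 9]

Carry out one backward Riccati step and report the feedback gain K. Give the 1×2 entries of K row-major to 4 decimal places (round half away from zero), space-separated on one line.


BᵀP = [96.7500 -72.0000]
S = R + BᵀPB = [1/2] + [578.2500] = [578.7500]
BᵀPA = [-96.7500 142.8750]
K = S⁻¹·BᵀPA = [-0.1672 0.2469]
A−BK = [-0.4985 -2.2406; -0.6687 -3.0125]
AᵀP(A−BK) = [0.0762 0.2595; 0.2595 1.2912]
P' = Q + AᵀP(A−BK) = [6.3262 -1.7405; -1.7405 2.2912]
tr(P') = 8.6174

-0.1672 0.2469


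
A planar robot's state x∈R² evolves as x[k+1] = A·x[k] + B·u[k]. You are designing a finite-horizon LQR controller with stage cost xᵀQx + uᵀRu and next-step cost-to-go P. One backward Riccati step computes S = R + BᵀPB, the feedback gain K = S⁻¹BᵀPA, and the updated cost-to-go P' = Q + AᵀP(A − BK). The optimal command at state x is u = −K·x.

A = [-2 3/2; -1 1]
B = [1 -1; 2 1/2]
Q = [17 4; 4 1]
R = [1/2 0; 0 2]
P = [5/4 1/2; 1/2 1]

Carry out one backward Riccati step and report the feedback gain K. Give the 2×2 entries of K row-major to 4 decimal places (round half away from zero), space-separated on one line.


-0.8539 0.7247 0.3820 -0.2584

BᵀP = [2.2500 2.5000; -1.0000 0.0000]
S = R + BᵀPB = [1/2 0; 0 2] + [7.2500 -1.0000; -1.0000 1.0000] = [7.7500 -1.0000; -1.0000 3.0000]
BᵀPA = [-7.0000 5.8750; 2.0000 -1.5000]
K = S⁻¹·BᵀPA = [-0.8539 0.7247; 0.3820 -0.2584]
A−BK = [-0.7640 0.5169; 0.5169 -0.3202]
AᵀP(A−BK) = [1.2584 -0.9101; -0.9101 0.6671]
P' = Q + AᵀP(A−BK) = [18.2584 3.0899; 3.0899 1.6671]
tr(P') = 19.9256


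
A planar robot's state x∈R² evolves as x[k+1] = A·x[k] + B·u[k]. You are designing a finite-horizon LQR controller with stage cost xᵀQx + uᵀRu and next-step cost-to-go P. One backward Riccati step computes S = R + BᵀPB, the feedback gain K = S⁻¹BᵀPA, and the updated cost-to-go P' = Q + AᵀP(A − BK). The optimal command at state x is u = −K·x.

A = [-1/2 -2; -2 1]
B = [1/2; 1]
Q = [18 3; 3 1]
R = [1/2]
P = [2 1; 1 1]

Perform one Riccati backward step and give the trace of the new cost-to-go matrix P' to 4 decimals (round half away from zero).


23.0833

BᵀP = [2.0000 1.5000]
S = R + BᵀPB = [1/2] + [2.5000] = [3.0000]
BᵀPA = [-4.0000 -2.5000]
K = S⁻¹·BᵀPA = [-1.3333 -0.8333]
A−BK = [0.1667 -1.5833; -0.6667 1.8333]
AᵀP(A−BK) = [1.1667 0.1667; 0.1667 2.9167]
P' = Q + AᵀP(A−BK) = [19.1667 3.1667; 3.1667 3.9167]
tr(P') = 23.0833


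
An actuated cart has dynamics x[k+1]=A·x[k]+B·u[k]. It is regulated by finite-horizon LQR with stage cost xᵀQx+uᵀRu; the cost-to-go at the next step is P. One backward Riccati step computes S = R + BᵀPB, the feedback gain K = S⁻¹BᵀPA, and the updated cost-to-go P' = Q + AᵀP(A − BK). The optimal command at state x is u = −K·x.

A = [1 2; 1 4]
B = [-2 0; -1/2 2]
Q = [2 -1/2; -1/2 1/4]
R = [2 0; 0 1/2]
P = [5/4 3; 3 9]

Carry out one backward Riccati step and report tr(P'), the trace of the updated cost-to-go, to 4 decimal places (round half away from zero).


BᵀP = [-4.0000 -10.5000; 6.0000 18.0000]
S = R + BᵀPB = [2 0; 0 1/2] + [13.2500 -21.0000; -21.0000 36.0000] = [15.2500 -21.0000; -21.0000 36.5000]
BᵀPA = [-14.5000 -50.0000; 24.0000 84.0000]
K = S⁻¹·BᵀPA = [-0.2184 -0.5276; 0.5319 1.9978]
A−BK = [0.5632 0.9449; -0.1730 -0.2595]
AᵀP(A−BK) = [0.3181 0.9022; 0.9022 2.8032]
P' = Q + AᵀP(A−BK) = [2.3181 0.4022; 0.4022 3.0532]
tr(P') = 5.3714

5.3714


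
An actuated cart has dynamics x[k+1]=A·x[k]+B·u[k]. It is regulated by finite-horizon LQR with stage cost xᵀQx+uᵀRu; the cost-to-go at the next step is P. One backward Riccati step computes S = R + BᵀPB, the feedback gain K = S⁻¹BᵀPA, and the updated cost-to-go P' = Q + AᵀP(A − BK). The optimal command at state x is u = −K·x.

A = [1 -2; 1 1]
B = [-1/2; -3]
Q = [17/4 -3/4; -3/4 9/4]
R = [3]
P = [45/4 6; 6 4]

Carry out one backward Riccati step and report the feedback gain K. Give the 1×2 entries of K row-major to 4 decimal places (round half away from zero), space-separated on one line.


-0.6458 0.5392

BᵀP = [-23.6250 -15.0000]
S = R + BᵀPB = [3] + [56.8125] = [59.8125]
BᵀPA = [-38.6250 32.2500]
K = S⁻¹·BᵀPA = [-0.6458 0.5392]
A−BK = [0.6771 -1.7304; -0.9373 2.6176]
AᵀP(A−BK) = [2.3072 -3.6740; -3.6740 7.6113]
P' = Q + AᵀP(A−BK) = [6.5572 -4.4240; -4.4240 9.8613]
tr(P') = 16.4185


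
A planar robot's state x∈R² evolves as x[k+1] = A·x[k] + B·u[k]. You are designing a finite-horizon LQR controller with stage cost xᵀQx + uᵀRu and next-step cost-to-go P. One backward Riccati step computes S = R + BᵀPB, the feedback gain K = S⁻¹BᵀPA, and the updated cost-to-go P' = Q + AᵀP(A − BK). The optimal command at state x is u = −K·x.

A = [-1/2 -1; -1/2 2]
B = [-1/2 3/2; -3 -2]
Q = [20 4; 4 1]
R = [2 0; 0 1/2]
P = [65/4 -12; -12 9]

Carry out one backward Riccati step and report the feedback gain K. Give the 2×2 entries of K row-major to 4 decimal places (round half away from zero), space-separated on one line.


0.0521 -0.1236 -0.0728 -0.7584

BᵀP = [27.8750 -21.0000; 48.3750 -36.0000]
S = R + BᵀPB = [2 0; 0 1/2] + [49.0625 83.8125; 83.8125 144.5625] = [51.0625 83.8125; 83.8125 145.0625]
BᵀPA = [-3.4375 -69.8750; -6.1875 -120.3750]
K = S⁻¹·BᵀPA = [0.0521 -0.1236; -0.0728 -0.7584]
A−BK = [-0.3648 0.0758; -0.4892 0.1124]
AᵀP(A−BK) = [0.0414 0.0075; 0.0075 0.3207]
P' = Q + AᵀP(A−BK) = [20.0414 4.0075; 4.0075 1.3207]
tr(P') = 21.3621


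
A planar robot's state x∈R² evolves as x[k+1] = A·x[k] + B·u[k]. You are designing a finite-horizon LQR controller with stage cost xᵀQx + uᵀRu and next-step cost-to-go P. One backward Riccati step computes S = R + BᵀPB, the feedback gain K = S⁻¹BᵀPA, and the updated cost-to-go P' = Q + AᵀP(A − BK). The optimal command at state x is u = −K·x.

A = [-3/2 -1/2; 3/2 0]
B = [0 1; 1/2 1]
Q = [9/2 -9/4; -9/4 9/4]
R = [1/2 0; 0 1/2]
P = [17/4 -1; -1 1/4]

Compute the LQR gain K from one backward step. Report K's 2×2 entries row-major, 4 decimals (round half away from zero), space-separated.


BᵀP = [-0.5000 0.1250; 3.2500 -0.7500]
S = R + BᵀPB = [1/2 0; 0 1/2] + [0.0625 -0.3750; -0.3750 2.5000] = [0.5625 -0.3750; -0.3750 3.0000]
BᵀPA = [0.9375 0.2500; -6.0000 -1.6250]
K = S⁻¹·BᵀPA = [0.3636 0.0909; -1.9545 -0.5303]
A−BK = [0.4545 0.0303; 3.2727 0.4848]
AᵀP(A−BK) = [2.5568 0.6705; 0.6705 0.1780]
P' = Q + AᵀP(A−BK) = [7.0568 -1.5795; -1.5795 2.4280]
tr(P') = 9.4848

0.3636 0.0909 -1.9545 -0.5303


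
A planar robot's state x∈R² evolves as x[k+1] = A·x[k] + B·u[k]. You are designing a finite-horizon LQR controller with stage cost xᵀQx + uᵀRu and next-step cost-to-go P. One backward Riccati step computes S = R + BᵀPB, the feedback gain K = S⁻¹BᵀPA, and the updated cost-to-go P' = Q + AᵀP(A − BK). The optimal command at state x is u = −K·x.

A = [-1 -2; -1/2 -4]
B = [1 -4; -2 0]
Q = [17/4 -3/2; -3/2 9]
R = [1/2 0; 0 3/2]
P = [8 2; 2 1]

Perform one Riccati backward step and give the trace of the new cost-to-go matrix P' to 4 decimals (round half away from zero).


BᵀP = [4.0000 0.0000; -32.0000 -8.0000]
S = R + BᵀPB = [1/2 0; 0 3/2] + [4.0000 -16.0000; -16.0000 128.0000] = [4.5000 -16.0000; -16.0000 129.5000]
BᵀPA = [-4.0000 -8.0000; 36.0000 96.0000]
K = S⁻¹·BᵀPA = [0.1775 1.5302; 0.2999 0.9304]
A−BK = [0.0222 0.1913; -0.1450 -0.9396]
AᵀP(A−BK) = [0.1628 0.6274; 0.6274 2.9258]
P' = Q + AᵀP(A−BK) = [4.4128 -0.8726; -0.8726 11.9258]
tr(P') = 16.3386

16.3386


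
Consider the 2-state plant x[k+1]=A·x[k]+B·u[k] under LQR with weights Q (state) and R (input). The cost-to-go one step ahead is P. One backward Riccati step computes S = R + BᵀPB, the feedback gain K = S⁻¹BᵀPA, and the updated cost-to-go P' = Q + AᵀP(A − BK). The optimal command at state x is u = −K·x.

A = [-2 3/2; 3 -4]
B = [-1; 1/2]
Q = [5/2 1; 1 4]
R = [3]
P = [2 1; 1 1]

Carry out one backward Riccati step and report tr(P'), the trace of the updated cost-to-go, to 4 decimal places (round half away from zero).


BᵀP = [-1.5000 -0.5000]
S = R + BᵀPB = [3] + [1.2500] = [4.2500]
BᵀPA = [1.5000 -0.2500]
K = S⁻¹·BᵀPA = [0.3529 -0.0588]
A−BK = [-1.6471 1.4412; 2.8235 -3.9706]
AᵀP(A−BK) = [4.4706 -5.4118; -5.4118 8.4853]
P' = Q + AᵀP(A−BK) = [6.9706 -4.4118; -4.4118 12.4853]
tr(P') = 19.4559

19.4559


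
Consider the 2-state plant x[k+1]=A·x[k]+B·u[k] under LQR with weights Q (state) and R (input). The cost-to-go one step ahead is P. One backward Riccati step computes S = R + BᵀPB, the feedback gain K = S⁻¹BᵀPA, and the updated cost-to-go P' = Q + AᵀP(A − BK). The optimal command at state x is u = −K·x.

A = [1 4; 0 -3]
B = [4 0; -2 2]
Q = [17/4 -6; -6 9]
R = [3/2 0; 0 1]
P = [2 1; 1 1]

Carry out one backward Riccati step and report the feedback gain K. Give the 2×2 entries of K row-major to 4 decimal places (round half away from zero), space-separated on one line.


0.2404 0.8962 0.2077 -0.3169

BᵀP = [6.0000 2.0000; 2.0000 2.0000]
S = R + BᵀPB = [3/2 0; 0 1] + [20.0000 4.0000; 4.0000 4.0000] = [21.5000 4.0000; 4.0000 5.0000]
BᵀPA = [6.0000 18.0000; 2.0000 2.0000]
K = S⁻¹·BᵀPA = [0.2404 0.8962; 0.2077 -0.3169]
A−BK = [0.0383 0.4153; 0.0656 -0.5738]
AᵀP(A−BK) = [0.1421 0.2568; 0.2568 1.5027]
P' = Q + AᵀP(A−BK) = [4.3921 -5.7432; -5.7432 10.5027]
tr(P') = 14.8948


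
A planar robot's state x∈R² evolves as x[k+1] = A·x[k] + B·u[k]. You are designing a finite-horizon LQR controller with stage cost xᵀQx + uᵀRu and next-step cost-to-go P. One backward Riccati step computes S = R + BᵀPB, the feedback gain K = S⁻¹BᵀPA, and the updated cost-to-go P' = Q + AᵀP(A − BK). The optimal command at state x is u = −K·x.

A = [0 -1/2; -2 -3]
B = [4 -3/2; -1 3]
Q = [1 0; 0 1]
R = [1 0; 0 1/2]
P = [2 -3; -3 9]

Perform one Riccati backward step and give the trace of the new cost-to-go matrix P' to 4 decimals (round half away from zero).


3.2748

BᵀP = [11.0000 -21.0000; -12.0000 31.5000]
S = R + BᵀPB = [1 0; 0 1/2] + [65.0000 -79.5000; -79.5000 112.5000] = [66.0000 -79.5000; -79.5000 113.0000]
BᵀPA = [42.0000 57.5000; -63.0000 -88.5000]
K = S⁻¹·BᵀPA = [-0.2307 -0.4731; -0.7198 -1.1160]
A−BK = [-0.1569 -0.2817; -0.0712 -0.1250]
AᵀP(A−BK) = [0.3401 0.5603; 0.5603 0.9346]
P' = Q + AᵀP(A−BK) = [1.3401 0.5603; 0.5603 1.9346]
tr(P') = 3.2748


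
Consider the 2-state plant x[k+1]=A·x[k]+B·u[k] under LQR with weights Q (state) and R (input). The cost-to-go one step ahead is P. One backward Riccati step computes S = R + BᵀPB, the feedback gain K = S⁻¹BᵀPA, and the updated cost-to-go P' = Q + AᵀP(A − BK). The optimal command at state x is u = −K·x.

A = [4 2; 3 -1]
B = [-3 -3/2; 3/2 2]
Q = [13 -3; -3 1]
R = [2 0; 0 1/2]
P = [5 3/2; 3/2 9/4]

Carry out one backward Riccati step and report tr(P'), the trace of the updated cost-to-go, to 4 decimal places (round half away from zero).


38.2955

BᵀP = [-12.7500 -1.1250; -4.5000 2.2500]
S = R + BᵀPB = [2 0; 0 1/2] + [36.5625 16.8750; 16.8750 11.2500] = [38.5625 16.8750; 16.8750 11.7500]
BᵀPA = [-54.3750 -24.3750; -11.2500 -11.2500]
K = S⁻¹·BᵀPA = [-2.6675 -0.5736; 2.8736 -0.1337]
A−BK = [0.3078 0.0787; 1.2541 0.1277]
AᵀP(A−BK) = [23.5307 3.5567; 3.5567 0.7648]
P' = Q + AᵀP(A−BK) = [36.5307 0.5567; 0.5567 1.7648]
tr(P') = 38.2955


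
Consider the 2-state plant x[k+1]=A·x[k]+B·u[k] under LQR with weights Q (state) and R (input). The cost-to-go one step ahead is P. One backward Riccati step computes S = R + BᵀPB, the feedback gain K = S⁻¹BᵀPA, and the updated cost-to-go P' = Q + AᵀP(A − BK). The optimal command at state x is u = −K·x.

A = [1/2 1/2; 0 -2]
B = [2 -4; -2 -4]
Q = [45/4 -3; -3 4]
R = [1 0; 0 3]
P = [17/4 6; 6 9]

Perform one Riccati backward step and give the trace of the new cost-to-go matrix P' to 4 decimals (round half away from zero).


BᵀP = [-3.5000 -6.0000; -41.0000 -60.0000]
S = R + BᵀPB = [1 0; 0 3] + [5.0000 38.0000; 38.0000 404.0000] = [6.0000 38.0000; 38.0000 407.0000]
BᵀPA = [-1.7500 10.2500; -20.5000 99.5000]
K = S⁻¹·BᵀPA = [0.0669 0.3915; -0.0566 0.2079]
A−BK = [0.1398 0.5486; -0.0927 -0.3853]
AᵀP(A−BK) = [0.0190 0.0100; 0.0100 0.3617]
P' = Q + AᵀP(A−BK) = [11.2690 -2.9900; -2.9900 4.3617]
tr(P') = 15.6306

15.6306


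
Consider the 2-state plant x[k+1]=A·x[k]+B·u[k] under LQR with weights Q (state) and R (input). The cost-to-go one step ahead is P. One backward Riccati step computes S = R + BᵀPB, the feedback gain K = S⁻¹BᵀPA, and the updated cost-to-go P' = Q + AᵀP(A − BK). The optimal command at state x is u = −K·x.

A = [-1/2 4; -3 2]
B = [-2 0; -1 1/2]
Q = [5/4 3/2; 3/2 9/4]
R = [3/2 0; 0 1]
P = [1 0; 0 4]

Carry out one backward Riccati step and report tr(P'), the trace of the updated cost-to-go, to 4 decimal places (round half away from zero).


20.0167

BᵀP = [-2.0000 -4.0000; 0.0000 2.0000]
S = R + BᵀPB = [3/2 0; 0 1] + [8.0000 -2.0000; -2.0000 1.0000] = [9.5000 -2.0000; -2.0000 2.0000]
BᵀPA = [13.0000 -16.0000; -6.0000 4.0000]
K = S⁻¹·BᵀPA = [0.9333 -1.6000; -2.0667 0.4000]
A−BK = [1.3667 0.8000; -1.0333 0.2000]
AᵀP(A−BK) = [11.7167 -2.8000; -2.8000 4.8000]
P' = Q + AᵀP(A−BK) = [12.9667 -1.3000; -1.3000 7.0500]
tr(P') = 20.0167


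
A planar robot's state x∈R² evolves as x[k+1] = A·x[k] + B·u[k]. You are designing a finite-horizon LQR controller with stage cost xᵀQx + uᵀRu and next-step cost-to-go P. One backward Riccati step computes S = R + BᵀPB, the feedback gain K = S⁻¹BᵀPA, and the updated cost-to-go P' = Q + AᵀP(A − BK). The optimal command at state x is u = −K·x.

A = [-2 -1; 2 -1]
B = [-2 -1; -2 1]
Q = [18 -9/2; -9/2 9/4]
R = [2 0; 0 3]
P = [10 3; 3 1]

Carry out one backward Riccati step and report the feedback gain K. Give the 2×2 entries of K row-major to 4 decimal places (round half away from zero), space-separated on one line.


BᵀP = [-26.0000 -8.0000; -7.0000 -2.0000]
S = R + BᵀPB = [2 0; 0 3] + [68.0000 18.0000; 18.0000 5.0000] = [70.0000 18.0000; 18.0000 8.0000]
BᵀPA = [36.0000 34.0000; 10.0000 9.0000]
K = S⁻¹·BᵀPA = [0.4576 0.4661; 0.2203 0.0763]
A−BK = [-0.8644 0.0085; 2.6949 -0.1441]
AᵀP(A−BK) = [1.3220 0.4576; 0.4576 0.4661]
P' = Q + AᵀP(A−BK) = [19.3220 -4.0424; -4.0424 2.7161]
tr(P') = 22.0381

0.4576 0.4661 0.2203 0.0763


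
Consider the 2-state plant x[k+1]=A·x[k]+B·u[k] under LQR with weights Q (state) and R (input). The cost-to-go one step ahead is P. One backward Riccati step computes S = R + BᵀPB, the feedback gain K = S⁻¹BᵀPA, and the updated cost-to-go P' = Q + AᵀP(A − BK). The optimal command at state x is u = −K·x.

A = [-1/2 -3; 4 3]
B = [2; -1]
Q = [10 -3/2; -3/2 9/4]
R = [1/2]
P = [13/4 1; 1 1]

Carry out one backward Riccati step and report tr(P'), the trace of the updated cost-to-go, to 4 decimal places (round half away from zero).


27.8065

BᵀP = [5.5000 1.0000]
S = R + BᵀPB = [1/2] + [10.0000] = [10.5000]
BᵀPA = [1.2500 -13.5000]
K = S⁻¹·BᵀPA = [0.1190 -1.2857]
A−BK = [-0.7381 -0.4286; 4.1190 1.7143]
AᵀP(A−BK) = [12.6637 4.9821; 4.9821 2.8929]
P' = Q + AᵀP(A−BK) = [22.6637 3.4821; 3.4821 5.1429]
tr(P') = 27.8065


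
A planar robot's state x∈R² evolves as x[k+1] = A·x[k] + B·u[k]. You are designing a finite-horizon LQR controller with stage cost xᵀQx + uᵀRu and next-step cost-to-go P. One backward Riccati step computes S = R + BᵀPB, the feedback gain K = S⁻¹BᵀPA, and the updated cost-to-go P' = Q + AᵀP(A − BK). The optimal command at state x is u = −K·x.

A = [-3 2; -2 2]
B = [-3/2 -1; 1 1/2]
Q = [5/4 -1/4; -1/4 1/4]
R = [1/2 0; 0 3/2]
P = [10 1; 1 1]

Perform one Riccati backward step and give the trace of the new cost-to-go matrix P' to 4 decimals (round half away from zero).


BᵀP = [-14.0000 -0.5000; -9.5000 -0.5000]
S = R + BᵀPB = [1/2 0; 0 3/2] + [20.5000 13.7500; 13.7500 9.2500] = [21.0000 13.7500; 13.7500 10.7500]
BᵀPA = [43.0000 -29.0000; 29.5000 -20.0000]
K = S⁻¹·BᵀPA = [1.5434 -1.0017; 0.7700 -0.5792]
A−BK = [0.0852 -0.0818; -3.9284 3.2913]
AᵀP(A−BK) = [16.9165 -13.8399; -13.8399 11.3663]
P' = Q + AᵀP(A−BK) = [18.1665 -14.0899; -14.0899 11.6163]
tr(P') = 29.7828

29.7828


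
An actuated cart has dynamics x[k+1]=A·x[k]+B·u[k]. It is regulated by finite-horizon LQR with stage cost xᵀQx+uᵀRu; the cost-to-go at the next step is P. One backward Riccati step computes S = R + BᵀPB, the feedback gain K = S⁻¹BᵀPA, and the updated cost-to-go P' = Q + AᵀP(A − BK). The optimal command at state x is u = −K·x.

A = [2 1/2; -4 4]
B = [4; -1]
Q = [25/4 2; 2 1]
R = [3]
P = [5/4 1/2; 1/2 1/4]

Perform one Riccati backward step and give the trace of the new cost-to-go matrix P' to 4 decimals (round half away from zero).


BᵀP = [4.5000 1.7500]
S = R + BᵀPB = [3] + [16.2500] = [19.2500]
BᵀPA = [2.0000 9.2500]
K = S⁻¹·BᵀPA = [0.1039 0.4805]
A−BK = [1.5844 -1.4221; -3.8961 4.4805]
AᵀP(A−BK) = [0.7922 -0.7110; -0.7110 1.8677]
P' = Q + AᵀP(A−BK) = [7.0422 1.2890; 1.2890 2.8677]
tr(P') = 9.9099

9.9099


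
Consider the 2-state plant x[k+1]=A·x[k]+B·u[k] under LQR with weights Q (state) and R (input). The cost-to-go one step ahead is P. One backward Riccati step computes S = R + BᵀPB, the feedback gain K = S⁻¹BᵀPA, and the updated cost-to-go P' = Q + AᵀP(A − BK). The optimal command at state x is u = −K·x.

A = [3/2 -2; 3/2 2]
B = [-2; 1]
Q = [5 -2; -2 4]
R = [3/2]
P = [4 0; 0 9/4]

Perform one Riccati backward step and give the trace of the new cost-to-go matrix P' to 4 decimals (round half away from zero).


BᵀP = [-8.0000 2.2500]
S = R + BᵀPB = [3/2] + [18.2500] = [19.7500]
BᵀPA = [-8.6250 20.5000]
K = S⁻¹·BᵀPA = [-0.4367 1.0380]
A−BK = [0.6266 0.0759; 1.9367 0.9620]
AᵀP(A−BK) = [10.2959 3.7025; 3.7025 3.7215]
P' = Q + AᵀP(A−BK) = [15.2959 1.7025; 1.7025 7.7215]
tr(P') = 23.0174

23.0174


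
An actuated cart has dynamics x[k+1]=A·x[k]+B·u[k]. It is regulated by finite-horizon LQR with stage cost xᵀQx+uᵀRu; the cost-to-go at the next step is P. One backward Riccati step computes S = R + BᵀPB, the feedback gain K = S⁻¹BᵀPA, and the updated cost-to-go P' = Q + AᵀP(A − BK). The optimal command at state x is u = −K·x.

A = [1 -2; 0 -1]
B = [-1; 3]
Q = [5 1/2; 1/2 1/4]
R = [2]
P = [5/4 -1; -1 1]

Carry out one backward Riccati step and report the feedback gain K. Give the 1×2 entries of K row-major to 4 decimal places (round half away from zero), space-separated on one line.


BᵀP = [-4.2500 4.0000]
S = R + BᵀPB = [2] + [16.2500] = [18.2500]
BᵀPA = [-4.2500 4.5000]
K = S⁻¹·BᵀPA = [-0.2329 0.2466]
A−BK = [0.7671 -1.7534; 0.6986 -1.7397]
AᵀP(A−BK) = [0.2603 -0.4521; -0.4521 0.8904]
P' = Q + AᵀP(A−BK) = [5.2603 0.0479; 0.0479 1.1404]
tr(P') = 6.4007

-0.2329 0.2466


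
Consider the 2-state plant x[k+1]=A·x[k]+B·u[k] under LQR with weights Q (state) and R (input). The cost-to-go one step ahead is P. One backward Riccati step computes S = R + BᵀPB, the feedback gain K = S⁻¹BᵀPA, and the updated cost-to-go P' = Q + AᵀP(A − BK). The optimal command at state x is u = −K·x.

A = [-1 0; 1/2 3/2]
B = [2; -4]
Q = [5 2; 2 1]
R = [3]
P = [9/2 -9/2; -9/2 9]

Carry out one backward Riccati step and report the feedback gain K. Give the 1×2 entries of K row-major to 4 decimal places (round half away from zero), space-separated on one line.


-0.2089 -0.2848

BᵀP = [27.0000 -45.0000]
S = R + BᵀPB = [3] + [234.0000] = [237.0000]
BᵀPA = [-49.5000 -67.5000]
K = S⁻¹·BᵀPA = [-0.2089 -0.2848]
A−BK = [-0.5823 0.5696; -0.3354 0.3608]
AᵀP(A−BK) = [0.9114 -0.5981; -0.5981 1.0253]
P' = Q + AᵀP(A−BK) = [5.9114 1.4019; 1.4019 2.0253]
tr(P') = 7.9367


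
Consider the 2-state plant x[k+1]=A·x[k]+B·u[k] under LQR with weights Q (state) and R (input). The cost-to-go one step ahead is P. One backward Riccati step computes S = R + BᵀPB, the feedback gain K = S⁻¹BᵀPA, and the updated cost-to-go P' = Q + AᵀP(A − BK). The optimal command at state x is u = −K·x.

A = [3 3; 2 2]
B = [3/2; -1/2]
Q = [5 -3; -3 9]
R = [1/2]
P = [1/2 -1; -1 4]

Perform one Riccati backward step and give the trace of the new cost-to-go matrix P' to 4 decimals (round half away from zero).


25.8788

BᵀP = [1.2500 -3.5000]
S = R + BᵀPB = [1/2] + [3.6250] = [4.1250]
BᵀPA = [-3.2500 -3.2500]
K = S⁻¹·BᵀPA = [-0.7879 -0.7879]
A−BK = [4.1818 4.1818; 1.6061 1.6061]
AᵀP(A−BK) = [5.9394 5.9394; 5.9394 5.9394]
P' = Q + AᵀP(A−BK) = [10.9394 2.9394; 2.9394 14.9394]
tr(P') = 25.8788


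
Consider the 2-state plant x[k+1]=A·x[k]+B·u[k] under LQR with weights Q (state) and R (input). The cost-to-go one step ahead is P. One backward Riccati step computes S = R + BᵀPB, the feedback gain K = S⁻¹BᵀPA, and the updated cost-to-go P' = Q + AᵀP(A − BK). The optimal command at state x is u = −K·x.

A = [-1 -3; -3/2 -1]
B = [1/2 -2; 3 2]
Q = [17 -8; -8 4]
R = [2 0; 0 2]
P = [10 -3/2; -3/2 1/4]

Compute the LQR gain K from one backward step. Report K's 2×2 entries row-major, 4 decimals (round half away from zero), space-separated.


BᵀP = [0.5000 0.0000; -23.0000 3.5000]
S = R + BᵀPB = [2 0; 0 2] + [0.2500 -1.0000; -1.0000 53.0000] = [2.2500 -1.0000; -1.0000 55.0000]
BᵀPA = [-0.5000 -1.5000; 17.7500 65.5000]
K = S⁻¹·BᵀPA = [-0.0794 -0.1385; 0.3213 1.1884]
A−BK = [-0.3177 -0.5540; -1.9043 -2.9613]
AᵀP(A−BK) = [0.3200 0.9618; 0.9618 3.2026]
P' = Q + AᵀP(A−BK) = [17.3200 -7.0382; -7.0382 7.2026]
tr(P') = 24.5227

-0.0794 -0.1385 0.3213 1.1884


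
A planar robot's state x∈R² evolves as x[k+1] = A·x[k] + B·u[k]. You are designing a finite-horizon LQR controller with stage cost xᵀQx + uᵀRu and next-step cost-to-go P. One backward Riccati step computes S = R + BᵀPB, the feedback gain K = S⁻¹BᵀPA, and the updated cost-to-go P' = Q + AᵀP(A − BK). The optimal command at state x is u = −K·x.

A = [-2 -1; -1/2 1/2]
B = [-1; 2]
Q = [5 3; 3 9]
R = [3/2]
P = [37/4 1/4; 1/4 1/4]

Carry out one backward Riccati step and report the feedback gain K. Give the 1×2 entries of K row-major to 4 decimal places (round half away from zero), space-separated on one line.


BᵀP = [-8.7500 0.2500]
S = R + BᵀPB = [3/2] + [9.2500] = [10.7500]
BᵀPA = [17.3750 8.8750]
K = S⁻¹·BᵀPA = [1.6163 0.8256]
A−BK = [-0.3837 -0.1744; -3.7326 -1.1512]
AᵀP(A−BK) = [9.4797 3.9680; 3.9680 1.7355]
P' = Q + AᵀP(A−BK) = [14.4797 6.9680; 6.9680 10.7355]
tr(P') = 25.2151

1.6163 0.8256


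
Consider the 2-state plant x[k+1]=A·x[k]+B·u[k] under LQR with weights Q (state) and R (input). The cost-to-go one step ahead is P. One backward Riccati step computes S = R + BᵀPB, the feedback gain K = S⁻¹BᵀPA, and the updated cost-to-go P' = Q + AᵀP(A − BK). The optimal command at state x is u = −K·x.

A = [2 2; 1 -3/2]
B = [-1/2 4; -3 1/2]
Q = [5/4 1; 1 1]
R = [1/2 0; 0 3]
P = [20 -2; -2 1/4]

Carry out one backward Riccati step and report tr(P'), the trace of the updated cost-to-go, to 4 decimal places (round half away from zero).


BᵀP = [-4.0000 0.2500; 79.0000 -7.8750]
S = R + BᵀPB = [1/2 0; 0 3] + [1.2500 -15.8750; -15.8750 312.0625] = [1.7500 -15.8750; -15.8750 315.0625]
BᵀPA = [-7.7500 -8.3750; 150.1250 169.8125]
K = S⁻¹·BᵀPA = [-0.1954 0.1908; 0.4666 0.5486]
A−BK = [0.0357 -0.0990; 0.1804 -1.2018]
AᵀP(A−BK) = [0.6802 0.7460; 0.7460 1.0023]
P' = Q + AᵀP(A−BK) = [1.9302 1.7460; 1.7460 2.0023]
tr(P') = 3.9325

3.9325


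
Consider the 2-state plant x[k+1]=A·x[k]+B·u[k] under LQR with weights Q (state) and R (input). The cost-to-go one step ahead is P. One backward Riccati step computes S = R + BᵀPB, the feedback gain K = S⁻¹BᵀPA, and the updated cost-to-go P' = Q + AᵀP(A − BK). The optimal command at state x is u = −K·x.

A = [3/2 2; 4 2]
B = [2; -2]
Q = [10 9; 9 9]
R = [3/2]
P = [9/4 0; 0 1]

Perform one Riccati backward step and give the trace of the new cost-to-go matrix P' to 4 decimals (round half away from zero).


51.2306

BᵀP = [4.5000 -2.0000]
S = R + BᵀPB = [3/2] + [13.0000] = [14.5000]
BᵀPA = [-1.2500 5.0000]
K = S⁻¹·BᵀPA = [-0.0862 0.3448]
A−BK = [1.6724 1.3103; 3.8276 2.6897]
AᵀP(A−BK) = [20.9547 15.1810; 15.1810 11.2759]
P' = Q + AᵀP(A−BK) = [30.9547 24.1810; 24.1810 20.2759]
tr(P') = 51.2306


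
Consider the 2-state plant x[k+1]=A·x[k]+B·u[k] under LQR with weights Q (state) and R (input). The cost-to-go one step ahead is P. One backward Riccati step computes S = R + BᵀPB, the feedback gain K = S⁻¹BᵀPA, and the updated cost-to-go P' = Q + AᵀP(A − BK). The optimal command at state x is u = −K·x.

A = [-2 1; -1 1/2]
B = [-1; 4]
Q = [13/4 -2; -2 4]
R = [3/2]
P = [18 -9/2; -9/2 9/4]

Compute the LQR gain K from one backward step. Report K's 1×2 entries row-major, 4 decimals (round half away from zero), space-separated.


BᵀP = [-36.0000 13.5000]
S = R + BᵀPB = [3/2] + [90.0000] = [91.5000]
BᵀPA = [58.5000 -29.2500]
K = S⁻¹·BᵀPA = [0.6393 -0.3197]
A−BK = [-1.3607 0.6803; -3.5574 1.7787]
AᵀP(A−BK) = [18.8484 -9.4242; -9.4242 4.7121]
P' = Q + AᵀP(A−BK) = [22.0984 -11.4242; -11.4242 8.7121]
tr(P') = 30.8105

0.6393 -0.3197


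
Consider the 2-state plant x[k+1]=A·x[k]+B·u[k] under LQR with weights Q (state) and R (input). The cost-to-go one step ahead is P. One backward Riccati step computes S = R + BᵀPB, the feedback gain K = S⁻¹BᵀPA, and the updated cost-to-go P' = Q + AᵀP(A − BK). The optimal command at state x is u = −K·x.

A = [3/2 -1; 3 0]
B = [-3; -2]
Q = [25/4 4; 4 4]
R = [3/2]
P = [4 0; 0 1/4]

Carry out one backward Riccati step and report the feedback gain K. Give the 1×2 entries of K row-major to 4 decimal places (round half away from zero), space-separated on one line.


-0.5065 0.3117

BᵀP = [-12.0000 -0.5000]
S = R + BᵀPB = [3/2] + [37.0000] = [38.5000]
BᵀPA = [-19.5000 12.0000]
K = S⁻¹·BᵀPA = [-0.5065 0.3117]
A−BK = [-0.0195 -0.0649; 1.9870 0.6234]
AᵀP(A−BK) = [1.3734 0.0779; 0.0779 0.2597]
P' = Q + AᵀP(A−BK) = [7.6234 4.0779; 4.0779 4.2597]
tr(P') = 11.8831


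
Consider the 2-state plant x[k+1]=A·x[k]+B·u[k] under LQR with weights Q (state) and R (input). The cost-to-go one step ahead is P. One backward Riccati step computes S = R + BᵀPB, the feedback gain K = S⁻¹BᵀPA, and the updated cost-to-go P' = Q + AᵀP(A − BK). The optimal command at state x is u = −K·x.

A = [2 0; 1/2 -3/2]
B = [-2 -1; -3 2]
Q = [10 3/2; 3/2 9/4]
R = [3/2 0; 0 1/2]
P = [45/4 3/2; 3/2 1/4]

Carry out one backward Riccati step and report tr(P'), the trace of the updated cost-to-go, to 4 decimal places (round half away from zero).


13.1747

BᵀP = [-27.0000 -3.7500; -8.2500 -1.0000]
S = R + BᵀPB = [3/2 0; 0 1/2] + [65.2500 19.5000; 19.5000 6.2500] = [66.7500 19.5000; 19.5000 6.7500]
BᵀPA = [-55.8750 5.6250; -17.0000 1.5000]
K = S⁻¹·BᵀPA = [-0.6493 0.1240; -0.6427 -0.1360]
A−BK = [0.0587 0.1120; -0.1627 -0.8560]
AᵀP(A−BK) = [0.8557 -0.0710; -0.0710 0.0690]
P' = Q + AᵀP(A−BK) = [10.8557 1.4290; 1.4290 2.3190]
tr(P') = 13.1747


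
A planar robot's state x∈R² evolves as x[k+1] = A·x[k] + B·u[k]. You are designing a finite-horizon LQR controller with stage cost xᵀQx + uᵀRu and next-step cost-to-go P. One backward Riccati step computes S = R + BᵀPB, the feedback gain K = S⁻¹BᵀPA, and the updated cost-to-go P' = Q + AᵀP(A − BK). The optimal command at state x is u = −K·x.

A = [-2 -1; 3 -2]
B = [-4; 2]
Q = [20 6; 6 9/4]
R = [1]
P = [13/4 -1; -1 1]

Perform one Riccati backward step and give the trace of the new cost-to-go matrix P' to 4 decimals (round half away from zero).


27.8151

BᵀP = [-15.0000 6.0000]
S = R + BᵀPB = [1] + [72.0000] = [73.0000]
BᵀPA = [48.0000 3.0000]
K = S⁻¹·BᵀPA = [0.6575 0.0411]
A−BK = [0.6301 -0.8356; 1.6849 -2.0822]
AᵀP(A−BK) = [2.4384 -2.4726; -2.4726 3.1267]
P' = Q + AᵀP(A−BK) = [22.4384 3.5274; 3.5274 5.3767]
tr(P') = 27.8151


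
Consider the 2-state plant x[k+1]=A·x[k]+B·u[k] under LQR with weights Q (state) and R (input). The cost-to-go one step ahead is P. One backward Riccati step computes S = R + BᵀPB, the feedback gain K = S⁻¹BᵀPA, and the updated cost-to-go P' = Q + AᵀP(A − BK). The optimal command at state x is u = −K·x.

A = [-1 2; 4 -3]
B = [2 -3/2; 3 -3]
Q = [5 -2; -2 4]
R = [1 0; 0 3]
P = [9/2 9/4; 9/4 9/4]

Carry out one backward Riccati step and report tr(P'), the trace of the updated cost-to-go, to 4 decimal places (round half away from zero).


BᵀP = [15.7500 11.2500; -13.5000 -10.1250]
S = R + BᵀPB = [1 0; 0 3] + [65.2500 -57.3750; -57.3750 50.6250] = [66.2500 -57.3750; -57.3750 53.6250]
BᵀPA = [29.2500 -2.2500; -27.0000 3.3750]
K = S⁻¹·BᵀPA = [0.0744 0.2799; -0.4239 0.3624]
A−BK = [-1.7846 1.9838; 2.5051 -2.7525]
AᵀP(A−BK) = [8.8787 -9.6520; -9.6520 10.6567]
P' = Q + AᵀP(A−BK) = [13.8787 -11.6520; -11.6520 14.6567]
tr(P') = 28.5353

28.5353


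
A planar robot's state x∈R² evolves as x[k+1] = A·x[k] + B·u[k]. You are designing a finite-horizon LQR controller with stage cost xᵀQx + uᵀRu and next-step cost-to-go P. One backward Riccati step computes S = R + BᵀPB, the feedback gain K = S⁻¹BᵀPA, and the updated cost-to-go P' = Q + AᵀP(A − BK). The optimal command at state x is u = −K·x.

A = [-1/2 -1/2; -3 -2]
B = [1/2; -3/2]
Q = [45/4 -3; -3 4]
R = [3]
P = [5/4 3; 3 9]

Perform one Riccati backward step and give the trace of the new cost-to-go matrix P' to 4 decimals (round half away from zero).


BᵀP = [-3.8750 -12.0000]
S = R + BᵀPB = [3] + [16.0625] = [19.0625]
BᵀPA = [37.9375 25.9375]
K = S⁻¹·BᵀPA = [1.9902 1.3607]
A−BK = [-1.4951 -1.1803; -0.0148 0.0410]
AᵀP(A−BK) = [14.8107 10.1926; 10.1926 7.0205]
P' = Q + AᵀP(A−BK) = [26.0607 7.1926; 7.1926 11.0205]
tr(P') = 37.0811

37.0811


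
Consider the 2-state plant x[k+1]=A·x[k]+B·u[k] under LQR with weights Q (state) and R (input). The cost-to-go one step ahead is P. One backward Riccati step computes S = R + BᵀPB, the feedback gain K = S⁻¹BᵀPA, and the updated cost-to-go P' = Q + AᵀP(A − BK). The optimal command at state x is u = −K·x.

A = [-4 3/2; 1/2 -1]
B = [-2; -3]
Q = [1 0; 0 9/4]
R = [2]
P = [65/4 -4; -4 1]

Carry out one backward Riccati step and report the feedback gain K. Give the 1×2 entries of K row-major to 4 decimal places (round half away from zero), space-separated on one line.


3.0179 -1.2768

BᵀP = [-20.5000 5.0000]
S = R + BᵀPB = [2] + [26.0000] = [28.0000]
BᵀPA = [84.5000 -35.7500]
K = S⁻¹·BᵀPA = [3.0179 -1.2768]
A−BK = [2.0357 -1.0536; 9.5536 -4.8304]
AᵀP(A−BK) = [21.2411 -9.1116; -9.1116 3.9174]
P' = Q + AᵀP(A−BK) = [22.2411 -9.1116; -9.1116 6.1674]
tr(P') = 28.4085


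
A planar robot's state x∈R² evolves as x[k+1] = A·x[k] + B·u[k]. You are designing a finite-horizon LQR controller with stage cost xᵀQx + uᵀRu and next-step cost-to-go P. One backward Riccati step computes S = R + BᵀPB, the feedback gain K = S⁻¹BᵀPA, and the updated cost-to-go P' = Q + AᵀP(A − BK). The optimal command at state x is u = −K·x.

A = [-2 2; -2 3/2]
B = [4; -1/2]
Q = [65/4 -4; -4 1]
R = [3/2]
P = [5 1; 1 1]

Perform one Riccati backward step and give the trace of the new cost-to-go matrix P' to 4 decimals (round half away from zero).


BᵀP = [19.5000 3.5000]
S = R + BᵀPB = [3/2] + [76.2500] = [77.7500]
BᵀPA = [-46.0000 44.2500]
K = S⁻¹·BᵀPA = [-0.5916 0.5691]
A−BK = [0.3666 -0.2765; -2.2958 1.7846]
AᵀP(A−BK) = [4.7846 -3.8199; -3.8199 3.0659]
P' = Q + AᵀP(A−BK) = [21.0346 -7.8199; -7.8199 4.0659]
tr(P') = 25.1005

25.1005


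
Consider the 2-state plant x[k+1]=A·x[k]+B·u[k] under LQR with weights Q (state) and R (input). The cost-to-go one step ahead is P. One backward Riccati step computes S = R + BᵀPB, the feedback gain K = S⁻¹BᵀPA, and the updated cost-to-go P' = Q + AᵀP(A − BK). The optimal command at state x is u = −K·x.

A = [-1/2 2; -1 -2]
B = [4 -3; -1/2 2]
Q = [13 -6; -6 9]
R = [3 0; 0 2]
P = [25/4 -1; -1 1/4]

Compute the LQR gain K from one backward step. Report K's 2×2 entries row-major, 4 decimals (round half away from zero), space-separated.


BᵀP = [25.5000 -4.1250; -20.7500 3.5000]
S = R + BᵀPB = [3 0; 0 2] + [104.0625 -84.7500; -84.7500 69.2500] = [107.0625 -84.7500; -84.7500 71.2500]
BᵀPA = [-8.6250 59.2500; 6.8750 -48.5000]
K = S⁻¹·BᵀPA = [-0.0715 0.2495; 0.0114 -0.3839]
A−BK = [-0.1797 -0.1498; -1.0586 -1.1074]
AᵀP(A−BK) = [0.1171 0.0414; 0.0414 0.5966]
P' = Q + AᵀP(A−BK) = [13.1171 -5.9586; -5.9586 9.5966]
tr(P') = 22.7137

-0.0715 0.2495 0.0114 -0.3839


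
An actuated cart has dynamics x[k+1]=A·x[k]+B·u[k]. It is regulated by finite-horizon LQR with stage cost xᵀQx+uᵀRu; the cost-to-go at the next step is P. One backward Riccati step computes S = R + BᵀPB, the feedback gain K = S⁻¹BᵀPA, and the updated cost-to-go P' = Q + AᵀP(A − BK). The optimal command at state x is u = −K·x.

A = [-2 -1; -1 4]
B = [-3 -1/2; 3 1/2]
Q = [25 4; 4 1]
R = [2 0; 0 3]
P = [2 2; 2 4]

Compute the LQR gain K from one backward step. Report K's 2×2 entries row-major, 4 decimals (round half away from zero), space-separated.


-0.2951 1.1803 -0.0328 0.1311

BᵀP = [0.0000 6.0000; 0.0000 1.0000]
S = R + BᵀPB = [2 0; 0 3] + [18.0000 3.0000; 3.0000 0.5000] = [20.0000 3.0000; 3.0000 3.5000]
BᵀPA = [-6.0000 24.0000; -1.0000 4.0000]
K = S⁻¹·BᵀPA = [-0.2951 1.1803; -0.0328 0.1311]
A−BK = [-2.9016 2.6066; -0.0984 0.3934]
AᵀP(A−BK) = [18.1967 -18.7869; -18.7869 21.1475]
P' = Q + AᵀP(A−BK) = [43.1967 -14.7869; -14.7869 22.1475]
tr(P') = 65.3443


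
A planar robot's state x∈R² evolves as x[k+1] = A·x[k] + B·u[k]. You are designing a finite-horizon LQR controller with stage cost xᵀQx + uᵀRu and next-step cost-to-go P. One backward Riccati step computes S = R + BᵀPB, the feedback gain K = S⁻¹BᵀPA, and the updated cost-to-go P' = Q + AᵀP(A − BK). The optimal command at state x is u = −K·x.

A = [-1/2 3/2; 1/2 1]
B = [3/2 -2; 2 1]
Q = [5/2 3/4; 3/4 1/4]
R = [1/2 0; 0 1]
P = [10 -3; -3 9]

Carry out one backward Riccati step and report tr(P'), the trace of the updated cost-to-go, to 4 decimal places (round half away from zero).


3.1271

BᵀP = [9.0000 13.5000; -23.0000 15.0000]
S = R + BᵀPB = [1/2 0; 0 1] + [40.5000 -4.5000; -4.5000 61.0000] = [41.0000 -4.5000; -4.5000 62.0000]
BᵀPA = [2.2500 27.0000; 19.0000 -19.5000]
K = S⁻¹·BᵀPA = [0.0892 0.6290; 0.3129 -0.2689]
A−BK = [-0.0080 0.0187; 0.0086 0.0108]
AᵀP(A−BK) = [0.1036 -0.0570; -0.0570 0.2735]
P' = Q + AᵀP(A−BK) = [2.6036 0.6930; 0.6930 0.5235]
tr(P') = 3.1271


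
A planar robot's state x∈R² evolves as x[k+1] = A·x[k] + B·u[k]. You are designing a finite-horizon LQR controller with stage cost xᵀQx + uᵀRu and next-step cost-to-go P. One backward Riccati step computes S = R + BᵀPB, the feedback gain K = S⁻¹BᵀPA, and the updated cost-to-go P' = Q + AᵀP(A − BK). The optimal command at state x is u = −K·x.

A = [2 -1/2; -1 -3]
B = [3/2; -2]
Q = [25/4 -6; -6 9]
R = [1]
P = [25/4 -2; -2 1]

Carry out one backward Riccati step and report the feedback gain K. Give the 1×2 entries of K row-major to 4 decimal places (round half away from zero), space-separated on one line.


BᵀP = [13.3750 -5.0000]
S = R + BᵀPB = [1] + [30.0625] = [31.0625]
BᵀPA = [31.7500 8.3125]
K = S⁻¹·BᵀPA = [1.0221 0.2676]
A−BK = [0.4668 -0.9014; 1.0443 -2.4648]
AᵀP(A−BK) = [1.5473 -0.7465; -0.7465 2.3380]
P' = Q + AᵀP(A−BK) = [7.7973 -6.7465; -6.7465 11.3380]
tr(P') = 19.1353

1.0221 0.2676
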